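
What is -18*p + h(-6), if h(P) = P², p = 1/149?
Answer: 5346/149 ≈ 35.879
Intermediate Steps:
p = 1/149 ≈ 0.0067114
-18*p + h(-6) = -18*1/149 + (-6)² = -18/149 + 36 = 5346/149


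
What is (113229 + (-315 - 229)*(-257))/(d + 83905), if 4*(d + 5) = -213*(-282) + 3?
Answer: 1012148/395669 ≈ 2.5581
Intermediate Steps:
d = 60049/4 (d = -5 + (-213*(-282) + 3)/4 = -5 + (60066 + 3)/4 = -5 + (¼)*60069 = -5 + 60069/4 = 60049/4 ≈ 15012.)
(113229 + (-315 - 229)*(-257))/(d + 83905) = (113229 + (-315 - 229)*(-257))/(60049/4 + 83905) = (113229 - 544*(-257))/(395669/4) = (113229 + 139808)*(4/395669) = 253037*(4/395669) = 1012148/395669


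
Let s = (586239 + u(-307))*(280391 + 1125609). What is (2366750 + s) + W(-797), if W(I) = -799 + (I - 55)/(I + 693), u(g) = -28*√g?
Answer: 21430614398939/26 - 39368000*I*√307 ≈ 8.2425e+11 - 6.8978e+8*I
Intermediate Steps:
W(I) = -799 + (-55 + I)/(693 + I)
s = 824252034000 - 39368000*I*√307 (s = (586239 - 28*I*√307)*(280391 + 1125609) = (586239 - 28*I*√307)*1406000 = 824252034000 - 39368000*I*√307 ≈ 8.2425e+11 - 6.8978e+8*I)
(2366750 + s) + W(-797) = (2366750 + (824252034000 - 39368000*I*√307)) + 2*(-276881 - 399*(-797))/(693 - 797) = (824254400750 - 39368000*I*√307) + 2*(-276881 + 318003)/(-104) = (824254400750 - 39368000*I*√307) + 2*(-1/104)*41122 = (824254400750 - 39368000*I*√307) - 20561/26 = 21430614398939/26 - 39368000*I*√307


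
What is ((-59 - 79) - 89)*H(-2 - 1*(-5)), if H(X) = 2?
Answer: -454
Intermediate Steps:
((-59 - 79) - 89)*H(-2 - 1*(-5)) = ((-59 - 79) - 89)*2 = (-138 - 89)*2 = -227*2 = -454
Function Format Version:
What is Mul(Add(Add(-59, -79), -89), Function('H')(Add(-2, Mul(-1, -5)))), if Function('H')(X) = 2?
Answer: -454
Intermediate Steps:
Mul(Add(Add(-59, -79), -89), Function('H')(Add(-2, Mul(-1, -5)))) = Mul(Add(Add(-59, -79), -89), 2) = Mul(Add(-138, -89), 2) = Mul(-227, 2) = -454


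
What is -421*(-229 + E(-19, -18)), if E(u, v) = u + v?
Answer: 111986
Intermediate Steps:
-421*(-229 + E(-19, -18)) = -421*(-229 + (-19 - 18)) = -421*(-229 - 37) = -421*(-266) = 111986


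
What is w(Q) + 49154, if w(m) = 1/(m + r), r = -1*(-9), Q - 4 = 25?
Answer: 1867853/38 ≈ 49154.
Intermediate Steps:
Q = 29 (Q = 4 + 25 = 29)
r = 9
w(m) = 1/(9 + m) (w(m) = 1/(m + 9) = 1/(9 + m))
w(Q) + 49154 = 1/(9 + 29) + 49154 = 1/38 + 49154 = 1867853/38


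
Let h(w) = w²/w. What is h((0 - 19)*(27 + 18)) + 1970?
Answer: 1115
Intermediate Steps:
h(w) = w
h((0 - 19)*(27 + 18)) + 1970 = (0 - 19)*(27 + 18) + 1970 = -19*45 + 1970 = -855 + 1970 = 1115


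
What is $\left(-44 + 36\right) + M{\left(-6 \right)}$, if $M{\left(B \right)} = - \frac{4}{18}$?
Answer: $- \frac{74}{9} \approx -8.2222$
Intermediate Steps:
$M{\left(B \right)} = - \frac{2}{9}$ ($M{\left(B \right)} = \left(-4\right) \frac{1}{18} = - \frac{2}{9}$)
$\left(-44 + 36\right) + M{\left(-6 \right)} = \left(-44 + 36\right) - \frac{2}{9} = -8 - \frac{2}{9} = - \frac{74}{9}$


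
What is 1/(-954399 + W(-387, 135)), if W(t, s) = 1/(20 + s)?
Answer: -155/147931844 ≈ -1.0478e-6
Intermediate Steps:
1/(-954399 + W(-387, 135)) = 1/(-954399 + 1/(20 + 135)) = 1/(-954399 + 1/155) = 1/(-147931844/155) = -155/147931844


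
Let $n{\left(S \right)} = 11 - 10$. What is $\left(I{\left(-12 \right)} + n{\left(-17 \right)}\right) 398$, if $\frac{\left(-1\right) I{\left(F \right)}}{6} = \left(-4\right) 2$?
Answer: $19502$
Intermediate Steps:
$n{\left(S \right)} = 1$ ($n{\left(S \right)} = 11 - 10 = 1$)
$I{\left(F \right)} = 48$ ($I{\left(F \right)} = - 6 \left(\left(-4\right) 2\right) = \left(-6\right) \left(-8\right) = 48$)
$\left(I{\left(-12 \right)} + n{\left(-17 \right)}\right) 398 = \left(48 + 1\right) 398 = 49 \cdot 398 = 19502$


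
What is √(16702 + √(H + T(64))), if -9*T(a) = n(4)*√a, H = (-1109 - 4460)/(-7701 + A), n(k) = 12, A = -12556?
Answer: √(61682397393582 + 60771*I*√38377919607)/60771 ≈ 129.24 + 0.012472*I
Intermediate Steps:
H = 5569/20257 (H = (-1109 - 4460)/(-7701 - 12556) = -5569/(-20257) = -5569*(-1/20257) = 5569/20257 ≈ 0.27492)
T(a) = -4*√a/3
√(16702 + √(H + T(64))) = √(16702 + √(5569/20257 - 4*√64/3)) = √(16702 + √(5569/20257 - 4/3*8)) = √(16702 + √(5569/20257 - 32/3)) = √(16702 + √(-631517/60771)) = √(16702 + I*√38377919607/60771)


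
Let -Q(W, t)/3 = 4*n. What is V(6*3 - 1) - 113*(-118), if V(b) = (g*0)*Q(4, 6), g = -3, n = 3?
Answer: 13334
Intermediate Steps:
Q(W, t) = -36 (Q(W, t) = -12*3 = -3*12 = -36)
V(b) = 0 (V(b) = -3*0*(-36) = 0*(-36) = 0)
V(6*3 - 1) - 113*(-118) = 0 - 113*(-118) = 0 + 13334 = 13334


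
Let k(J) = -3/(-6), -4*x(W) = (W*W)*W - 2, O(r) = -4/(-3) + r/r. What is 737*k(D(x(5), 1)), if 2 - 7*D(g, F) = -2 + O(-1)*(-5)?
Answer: 737/2 ≈ 368.50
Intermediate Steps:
O(r) = 7/3 (O(r) = -4*(-1/3) + 1 = 4/3 + 1 = 7/3)
x(W) = 1/2 - W**3/4 (x(W) = -((W*W)*W - 2)/4 = -(W**2*W - 2)/4 = -(W**3 - 2)/4 = -(-2 + W**3)/4 = 1/2 - W**3/4)
D(g, F) = 47/21 (D(g, F) = 2/7 - (-2 + (7/3)*(-5))/7 = 2/7 - (-2 - 35/3)/7 = 2/7 - 1/7*(-41/3) = 2/7 + 41/21 = 47/21)
k(J) = 1/2 (k(J) = -3*(-1/6) = 1/2)
737*k(D(x(5), 1)) = 737*(1/2) = 737/2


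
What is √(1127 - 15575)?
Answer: 4*I*√903 ≈ 120.2*I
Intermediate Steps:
√(1127 - 15575) = √(-14448) = 4*I*√903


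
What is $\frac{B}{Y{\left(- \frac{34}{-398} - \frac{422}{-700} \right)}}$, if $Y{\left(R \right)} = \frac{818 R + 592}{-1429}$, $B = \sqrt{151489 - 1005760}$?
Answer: $- \frac{49764925 i \sqrt{94919}}{13407817} \approx - 1143.5 i$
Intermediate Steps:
$B = 3 i \sqrt{94919}$ ($B = \sqrt{-854271} = 3 i \sqrt{94919} \approx 924.27 i$)
$Y{\left(R \right)} = - \frac{592}{1429} - \frac{818 R}{1429}$ ($Y{\left(R \right)} = \left(592 + 818 R\right) \left(- \frac{1}{1429}\right) = - \frac{592}{1429} - \frac{818 R}{1429}$)
$\frac{B}{Y{\left(- \frac{34}{-398} - \frac{422}{-700} \right)}} = \frac{3 i \sqrt{94919}}{- \frac{592}{1429} - \frac{818 \left(- \frac{34}{-398} - \frac{422}{-700}\right)}{1429}} = \frac{3 i \sqrt{94919}}{- \frac{592}{1429} - \frac{818 \left(\left(-34\right) \left(- \frac{1}{398}\right) - - \frac{211}{350}\right)}{1429}} = \frac{3 i \sqrt{94919}}{- \frac{592}{1429} - \frac{818 \left(\frac{17}{199} + \frac{211}{350}\right)}{1429}} = \frac{3 i \sqrt{94919}}{- \frac{592}{1429} - \frac{19607051}{49764925}} = \frac{3 i \sqrt{94919}}{- \frac{40223451}{49764925}} = 3 i \sqrt{94919} \left(- \frac{49764925}{40223451}\right) = - \frac{49764925 i \sqrt{94919}}{13407817}$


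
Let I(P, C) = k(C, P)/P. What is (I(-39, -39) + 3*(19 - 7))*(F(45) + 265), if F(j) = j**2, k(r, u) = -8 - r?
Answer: 3144170/39 ≈ 80620.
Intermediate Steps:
I(P, C) = (-8 - C)/P
(I(-39, -39) + 3*(19 - 7))*(F(45) + 265) = ((-8 - 1*(-39))/(-39) + 3*(19 - 7))*(45**2 + 265) = (-(-8 + 39)/39 + 3*12)*(2025 + 265) = (-1/39*31 + 36)*2290 = (-31/39 + 36)*2290 = (1373/39)*2290 = 3144170/39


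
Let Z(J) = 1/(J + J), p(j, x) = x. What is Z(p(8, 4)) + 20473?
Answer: 163785/8 ≈ 20473.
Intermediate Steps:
Z(J) = 1/(2*J)
Z(p(8, 4)) + 20473 = (½)/4 + 20473 = (½)*(¼) + 20473 = ⅛ + 20473 = 163785/8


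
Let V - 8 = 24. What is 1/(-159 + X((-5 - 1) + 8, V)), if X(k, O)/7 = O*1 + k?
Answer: 1/79 ≈ 0.012658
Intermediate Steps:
V = 32 (V = 8 + 24 = 32)
X(k, O) = 7*O + 7*k (X(k, O) = 7*(O*1 + k) = 7*(O + k) = 7*O + 7*k)
1/(-159 + X((-5 - 1) + 8, V)) = 1/(-159 + (7*32 + 7*((-5 - 1) + 8))) = 1/(-159 + (224 + 7*(-6 + 8))) = 1/(-159 + (224 + 7*2)) = 1/(-159 + (224 + 14)) = 1/(-159 + 238) = 1/79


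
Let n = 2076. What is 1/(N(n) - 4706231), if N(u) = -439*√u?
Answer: -4706231/22148210136565 + 878*√519/22148210136565 ≈ -2.1159e-7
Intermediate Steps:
1/(N(n) - 4706231) = 1/(-878*√519 - 4706231) = 1/(-4706231 - 878*√519)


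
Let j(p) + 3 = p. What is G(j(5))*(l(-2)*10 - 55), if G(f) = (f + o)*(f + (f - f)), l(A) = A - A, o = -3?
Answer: 110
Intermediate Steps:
j(p) = -3 + p
l(A) = 0
G(f) = f*(-3 + f) (G(f) = (f - 3)*(f + (f - f)) = (-3 + f)*(f + 0) = (-3 + f)*f = f*(-3 + f))
G(j(5))*(l(-2)*10 - 55) = ((-3 + 5)*(-3 + (-3 + 5)))*(0*10 - 55) = (2*(-3 + 2))*(0 - 55) = (2*(-1))*(-55) = -2*(-55) = 110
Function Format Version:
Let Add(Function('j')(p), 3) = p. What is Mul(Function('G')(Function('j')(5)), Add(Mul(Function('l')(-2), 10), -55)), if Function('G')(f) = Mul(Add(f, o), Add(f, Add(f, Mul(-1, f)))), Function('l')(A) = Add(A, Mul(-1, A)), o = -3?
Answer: 110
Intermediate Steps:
Function('j')(p) = Add(-3, p)
Function('l')(A) = 0
Function('G')(f) = Mul(f, Add(-3, f)) (Function('G')(f) = Mul(Add(f, -3), Add(f, Add(f, Mul(-1, f)))) = Mul(Add(-3, f), Add(f, 0)) = Mul(Add(-3, f), f) = Mul(f, Add(-3, f)))
Mul(Function('G')(Function('j')(5)), Add(Mul(Function('l')(-2), 10), -55)) = Mul(Mul(Add(-3, 5), Add(-3, Add(-3, 5))), Add(Mul(0, 10), -55)) = Mul(Mul(2, Add(-3, 2)), Add(0, -55)) = Mul(Mul(2, -1), -55) = Mul(-2, -55) = 110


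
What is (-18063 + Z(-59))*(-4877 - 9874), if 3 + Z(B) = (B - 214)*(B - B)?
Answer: 266491566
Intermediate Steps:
Z(B) = -3 (Z(B) = -3 + (B - 214)*(B - B) = -3 + (-214 + B)*0 = -3 + 0 = -3)
(-18063 + Z(-59))*(-4877 - 9874) = (-18063 - 3)*(-4877 - 9874) = -18066*(-14751) = 266491566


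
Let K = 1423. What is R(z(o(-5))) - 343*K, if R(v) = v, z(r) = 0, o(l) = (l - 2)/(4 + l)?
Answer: -488089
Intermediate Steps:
o(l) = (-2 + l)/(4 + l)
R(z(o(-5))) - 343*K = 0 - 343*1423 = 0 - 488089 = -488089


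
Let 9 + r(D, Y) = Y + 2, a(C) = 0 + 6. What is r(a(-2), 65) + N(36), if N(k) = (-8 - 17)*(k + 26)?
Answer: -1492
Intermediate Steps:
a(C) = 6
r(D, Y) = -7 + Y (r(D, Y) = -9 + (Y + 2) = -9 + (2 + Y) = -7 + Y)
N(k) = -650 - 25*k (N(k) = -25*(26 + k) = -650 - 25*k)
r(a(-2), 65) + N(36) = (-7 + 65) + (-650 - 25*36) = 58 + (-650 - 900) = 58 - 1550 = -1492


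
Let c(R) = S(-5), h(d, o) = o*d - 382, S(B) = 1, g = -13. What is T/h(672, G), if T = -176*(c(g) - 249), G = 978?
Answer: 21824/328417 ≈ 0.066452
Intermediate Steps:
h(d, o) = -382 + d*o (h(d, o) = d*o - 382 = -382 + d*o)
c(R) = 1
T = 43648 (T = -176*(1 - 249) = -176*(-248) = 43648)
T/h(672, G) = 43648/(-382 + 672*978) = 43648/(-382 + 657216) = 43648/656834 = 43648*(1/656834) = 21824/328417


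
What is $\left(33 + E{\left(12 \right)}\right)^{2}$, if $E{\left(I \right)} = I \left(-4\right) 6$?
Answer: $65025$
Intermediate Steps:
$E{\left(I \right)} = - 24 I$ ($E{\left(I \right)} = - 4 I 6 = - 24 I$)
$\left(33 + E{\left(12 \right)}\right)^{2} = \left(33 - 288\right)^{2} = \left(-255\right)^{2} = 65025$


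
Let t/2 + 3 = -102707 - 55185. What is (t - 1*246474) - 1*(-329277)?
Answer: -232987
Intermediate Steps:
t = -315790 (t = -6 + 2*(-102707 - 55185) = -6 + 2*(-157892) = -6 - 315784 = -315790)
(t - 1*246474) - 1*(-329277) = (-315790 - 1*246474) - 1*(-329277) = (-315790 - 246474) + 329277 = -562264 + 329277 = -232987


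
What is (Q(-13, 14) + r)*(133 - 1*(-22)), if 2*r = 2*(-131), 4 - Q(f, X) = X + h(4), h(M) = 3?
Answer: -22320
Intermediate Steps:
Q(f, X) = 1 - X (Q(f, X) = 4 - (X + 3) = 4 - (3 + X) = 4 + (-3 - X) = 1 - X)
r = -131 (r = (2*(-131))/2 = (½)*(-262) = -131)
(Q(-13, 14) + r)*(133 - 1*(-22)) = ((1 - 1*14) - 131)*(133 - 1*(-22)) = ((1 - 14) - 131)*(133 + 22) = (-13 - 131)*155 = -144*155 = -22320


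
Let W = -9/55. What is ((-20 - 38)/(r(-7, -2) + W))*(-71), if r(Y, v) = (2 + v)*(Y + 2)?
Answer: -226490/9 ≈ -25166.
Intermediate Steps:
r(Y, v) = (2 + Y)*(2 + v) (r(Y, v) = (2 + v)*(2 + Y) = (2 + Y)*(2 + v))
W = -9/55 (W = -9*1/55 = -9/55 ≈ -0.16364)
((-20 - 38)/(r(-7, -2) + W))*(-71) = ((-20 - 38)/((4 + 2*(-7) + 2*(-2) - 7*(-2)) - 9/55))*(-71) = -58/((4 - 14 - 4 + 14) - 9/55)*(-71) = -58/(0 - 9/55)*(-71) = -58/(-9/55)*(-71) = -58*(-55/9)*(-71) = (3190/9)*(-71) = -226490/9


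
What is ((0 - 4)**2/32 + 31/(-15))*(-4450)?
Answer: 20915/3 ≈ 6971.7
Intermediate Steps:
((0 - 4)**2/32 + 31/(-15))*(-4450) = ((-4)**2*(1/32) + 31*(-1/15))*(-4450) = (16*(1/32) - 31/15)*(-4450) = (1/2 - 31/15)*(-4450) = -47/30*(-4450) = 20915/3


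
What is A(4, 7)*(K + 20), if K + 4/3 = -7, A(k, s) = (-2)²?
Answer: 140/3 ≈ 46.667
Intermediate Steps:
A(k, s) = 4
K = -25/3 (K = -4/3 - 7 = -25/3 ≈ -8.3333)
A(4, 7)*(K + 20) = 4*(-25/3 + 20) = 4*(35/3) = 140/3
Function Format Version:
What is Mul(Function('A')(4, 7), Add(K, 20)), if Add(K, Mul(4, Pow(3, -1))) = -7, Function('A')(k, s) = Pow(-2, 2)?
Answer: Rational(140, 3) ≈ 46.667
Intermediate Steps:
Function('A')(k, s) = 4
K = Rational(-25, 3) (K = Add(Rational(-4, 3), -7) = Rational(-25, 3) ≈ -8.3333)
Mul(Function('A')(4, 7), Add(K, 20)) = Mul(4, Add(Rational(-25, 3), 20)) = Mul(4, Rational(35, 3)) = Rational(140, 3)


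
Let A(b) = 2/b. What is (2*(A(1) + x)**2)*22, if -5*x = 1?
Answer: 3564/25 ≈ 142.56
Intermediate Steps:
x = -1/5 (x = -1/5*1 = -1/5 ≈ -0.20000)
(2*(A(1) + x)**2)*22 = (2*(2/1 - 1/5)**2)*22 = (2*(2*1 - 1/5)**2)*22 = (2*(2 - 1/5)**2)*22 = (2*(9/5)**2)*22 = (2*(81/25))*22 = (162/25)*22 = 3564/25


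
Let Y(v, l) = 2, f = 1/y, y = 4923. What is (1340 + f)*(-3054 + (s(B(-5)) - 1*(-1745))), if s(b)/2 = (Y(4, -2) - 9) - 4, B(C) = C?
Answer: -8780368751/4923 ≈ -1.7835e+6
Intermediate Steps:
f = 1/4923 ≈ 0.00020313
s(b) = -22 (s(b) = 2*((2 - 9) - 4) = 2*(-7 - 4) = 2*(-11) = -22)
(1340 + f)*(-3054 + (s(B(-5)) - 1*(-1745))) = (1340 + 1/4923)*(-3054 + (-22 - 1*(-1745))) = 6596821*(-3054 + (-22 + 1745))/4923 = 6596821*(-3054 + 1723)/4923 = (6596821/4923)*(-1331) = -8780368751/4923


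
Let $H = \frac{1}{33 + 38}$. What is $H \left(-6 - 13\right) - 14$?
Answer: $- \frac{1013}{71} \approx -14.268$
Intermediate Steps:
$H = \frac{1}{71} \approx 0.014085$
$H \left(-6 - 13\right) - 14 = \frac{-6 - 13}{71} - 14 = \frac{1}{71} \left(-19\right) - 14 = - \frac{19}{71} - 14 = - \frac{1013}{71}$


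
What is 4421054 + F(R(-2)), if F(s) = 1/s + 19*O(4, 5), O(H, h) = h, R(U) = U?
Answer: 8842297/2 ≈ 4.4212e+6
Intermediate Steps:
F(s) = 95 + 1/s (F(s) = 1/s + 19*5 = 1/s + 95 = 95 + 1/s)
4421054 + F(R(-2)) = 4421054 + (95 + 1/(-2)) = 4421054 + (95 - ½) = 4421054 + 189/2 = 8842297/2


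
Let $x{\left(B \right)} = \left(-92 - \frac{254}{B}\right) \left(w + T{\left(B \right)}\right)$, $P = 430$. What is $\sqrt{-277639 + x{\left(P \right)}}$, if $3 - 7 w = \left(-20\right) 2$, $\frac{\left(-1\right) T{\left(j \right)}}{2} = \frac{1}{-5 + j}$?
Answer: $\frac{11 i \sqrt{130195572430}}{7525} \approx 527.45 i$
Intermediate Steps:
$T{\left(j \right)} = - \frac{2}{-5 + j}$
$w = \frac{43}{7}$ ($w = \frac{3}{7} - \frac{\left(-20\right) 2}{7} = \frac{3}{7} - - \frac{40}{7} = \frac{3}{7} + \frac{40}{7} = \frac{43}{7} \approx 6.1429$)
$x{\left(B \right)} = \left(-92 - \frac{254}{B}\right) \left(\frac{43}{7} - \frac{2}{-5 + B}\right)$
$\sqrt{-277639 + x{\left(P \right)}} = \sqrt{-277639 + \frac{2 \left(29083 - 1978 \cdot 430^{2} + 5073 \cdot 430\right)}{7 \cdot 430 \left(-5 + 430\right)}} = \sqrt{-277639 + \frac{2}{7} \cdot \frac{1}{430} \cdot \frac{1}{425} \left(29083 - 365732200 + 2181390\right)} = \sqrt{-277639 + \frac{2}{7} \cdot \frac{1}{430} \cdot \frac{1}{425} \left(-363521727\right)} = \sqrt{-277639 - \frac{21383631}{37625}} = \sqrt{- \frac{10467551006}{37625}} = \frac{11 i \sqrt{130195572430}}{7525}$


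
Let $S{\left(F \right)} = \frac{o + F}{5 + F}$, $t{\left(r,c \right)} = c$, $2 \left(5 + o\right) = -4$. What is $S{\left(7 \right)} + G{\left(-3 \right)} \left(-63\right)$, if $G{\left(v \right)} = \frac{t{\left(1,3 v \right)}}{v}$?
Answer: $-189$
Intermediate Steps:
$o = -7$ ($o = -5 + \frac{1}{2} \left(-4\right) = -5 - 2 = -7$)
$S{\left(F \right)} = \frac{-7 + F}{5 + F}$
$G{\left(v \right)} = 3$ ($G{\left(v \right)} = \frac{3 v}{v} = 3$)
$S{\left(7 \right)} + G{\left(-3 \right)} \left(-63\right) = \frac{-7 + 7}{5 + 7} + 3 \left(-63\right) = \frac{1}{12} \cdot 0 - 189 = 0 - 189 = -189$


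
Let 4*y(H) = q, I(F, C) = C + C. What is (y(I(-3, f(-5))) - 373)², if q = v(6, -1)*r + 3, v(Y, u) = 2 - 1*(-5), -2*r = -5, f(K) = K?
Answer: 8661249/64 ≈ 1.3533e+5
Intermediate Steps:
r = 5/2 (r = -½*(-5) = 5/2 ≈ 2.5000)
v(Y, u) = 7 (v(Y, u) = 2 + 5 = 7)
I(F, C) = 2*C
q = 41/2 (q = 7*(5/2) + 3 = 35/2 + 3 = 41/2 ≈ 20.500)
y(H) = 41/8 (y(H) = (¼)*(41/2) = 41/8)
(y(I(-3, f(-5))) - 373)² = (41/8 - 373)² = (-2943/8)² = 8661249/64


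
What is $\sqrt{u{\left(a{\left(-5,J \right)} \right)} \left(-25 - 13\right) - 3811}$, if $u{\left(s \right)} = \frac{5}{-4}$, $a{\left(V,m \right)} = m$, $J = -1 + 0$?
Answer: $\frac{i \sqrt{15054}}{2} \approx 61.347 i$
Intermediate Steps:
$J = -1$
$u{\left(s \right)} = - \frac{5}{4}$ ($u{\left(s \right)} = 5 \left(- \frac{1}{4}\right) = - \frac{5}{4}$)
$\sqrt{u{\left(a{\left(-5,J \right)} \right)} \left(-25 - 13\right) - 3811} = \sqrt{- \frac{5 \left(-25 - 13\right)}{4} - 3811} = \sqrt{\left(- \frac{5}{4}\right) \left(-38\right) - 3811} = \sqrt{\frac{95}{2} - 3811} = \sqrt{- \frac{7527}{2}} = \frac{i \sqrt{15054}}{2}$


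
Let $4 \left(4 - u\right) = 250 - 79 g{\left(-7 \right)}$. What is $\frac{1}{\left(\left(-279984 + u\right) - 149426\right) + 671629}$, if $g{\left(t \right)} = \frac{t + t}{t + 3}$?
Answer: $\frac{8}{1937837} \approx 4.1283 \cdot 10^{-6}$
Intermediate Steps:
$g{\left(t \right)} = \frac{2 t}{3 + t}$
$u = \frac{85}{8}$ ($u = 4 - \frac{250 - 79 \cdot 2 \left(-7\right) \frac{1}{3 - 7}}{4} = 4 - \frac{250 - 79 \cdot 2 \left(-7\right) \frac{1}{-4}}{4} = 4 - \frac{250 - 79 \cdot 2 \left(-7\right) \left(- \frac{1}{4}\right)}{4} = 4 - \frac{250 - \frac{553}{2}}{4} = 4 - - \frac{53}{8} = 4 + \frac{53}{8} = \frac{85}{8} \approx 10.625$)
$\frac{1}{\left(\left(-279984 + u\right) - 149426\right) + 671629} = \frac{1}{\left(\left(-279984 + \frac{85}{8}\right) - 149426\right) + 671629} = \frac{1}{\left(- \frac{2239787}{8} - 149426\right) + 671629} = \frac{1}{- \frac{3435195}{8} + 671629} = \frac{1}{\frac{1937837}{8}} = \frac{8}{1937837}$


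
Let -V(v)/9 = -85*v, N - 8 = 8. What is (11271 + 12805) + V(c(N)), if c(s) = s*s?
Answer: 219916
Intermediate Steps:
N = 16 (N = 8 + 8 = 16)
c(s) = s²
V(v) = 765*v (V(v) = -(-765)*v = 765*v)
(11271 + 12805) + V(c(N)) = (11271 + 12805) + 765*16² = 24076 + 765*256 = 24076 + 195840 = 219916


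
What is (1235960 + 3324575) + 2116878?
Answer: 6677413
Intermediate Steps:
(1235960 + 3324575) + 2116878 = 4560535 + 2116878 = 6677413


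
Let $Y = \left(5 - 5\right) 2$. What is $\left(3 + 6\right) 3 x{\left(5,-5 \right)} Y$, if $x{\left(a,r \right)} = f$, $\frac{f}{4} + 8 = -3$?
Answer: $0$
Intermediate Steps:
$f = -44$ ($f = -32 + 4 \left(-3\right) = -32 - 12 = -44$)
$x{\left(a,r \right)} = -44$
$Y = 0$ ($Y = 0 \cdot 2 = 0$)
$\left(3 + 6\right) 3 x{\left(5,-5 \right)} Y = \left(3 + 6\right) 3 \left(-44\right) 0 = 9 \cdot 3 \left(-44\right) 0 = 27 \left(-44\right) 0 = \left(-1188\right) 0 = 0$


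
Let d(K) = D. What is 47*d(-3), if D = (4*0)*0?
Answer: 0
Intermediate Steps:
D = 0 (D = 0*0 = 0)
d(K) = 0
47*d(-3) = 47*0 = 0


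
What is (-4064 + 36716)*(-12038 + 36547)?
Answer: 800267868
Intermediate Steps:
(-4064 + 36716)*(-12038 + 36547) = 32652*24509 = 800267868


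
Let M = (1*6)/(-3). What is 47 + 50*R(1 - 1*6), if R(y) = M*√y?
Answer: 47 - 100*I*√5 ≈ 47.0 - 223.61*I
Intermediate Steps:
M = -2 (M = 6*(-⅓) = -2)
R(y) = -2*√y
47 + 50*R(1 - 1*6) = 47 + 50*(-2*√(1 - 1*6)) = 47 + 50*(-2*√(1 - 6)) = 47 + 50*(-2*I*√5) = 47 - 100*I*√5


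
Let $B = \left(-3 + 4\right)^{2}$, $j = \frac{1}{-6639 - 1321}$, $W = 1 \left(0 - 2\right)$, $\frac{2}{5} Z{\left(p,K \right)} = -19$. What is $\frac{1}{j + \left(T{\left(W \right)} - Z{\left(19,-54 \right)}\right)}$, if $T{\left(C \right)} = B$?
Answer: $\frac{7960}{386059} \approx 0.020619$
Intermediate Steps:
$Z{\left(p,K \right)} = - \frac{95}{2}$ ($Z{\left(p,K \right)} = \frac{5}{2} \left(-19\right) = - \frac{95}{2}$)
$W = -2$ ($W = 1 \left(0 - 2\right) = 1 \left(-2\right) = -2$)
$j = - \frac{1}{7960}$ ($j = \frac{1}{-7960} = - \frac{1}{7960} \approx -0.00012563$)
$B = 1$ ($B = 1^{2} = 1$)
$T{\left(C \right)} = 1$
$\frac{1}{j + \left(T{\left(W \right)} - Z{\left(19,-54 \right)}\right)} = \frac{1}{- \frac{1}{7960} + \left(1 - - \frac{95}{2}\right)} = \frac{1}{- \frac{1}{7960} + \left(1 + \frac{95}{2}\right)} = \frac{1}{- \frac{1}{7960} + \frac{97}{2}} = \frac{1}{\frac{386059}{7960}} = \frac{7960}{386059}$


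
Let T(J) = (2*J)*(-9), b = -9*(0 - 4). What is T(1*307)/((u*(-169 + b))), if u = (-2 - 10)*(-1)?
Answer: 921/266 ≈ 3.4624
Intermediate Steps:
b = 36 (b = -9*(-4) = 36)
u = 12 (u = -12*(-1) = 12)
T(J) = -18*J
T(1*307)/((u*(-169 + b))) = (-18*307)/((12*(-169 + 36))) = (-18*307)/((12*(-133))) = -5526/(-1596) = -5526*(-1/1596) = 921/266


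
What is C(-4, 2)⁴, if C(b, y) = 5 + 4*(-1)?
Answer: 1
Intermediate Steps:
C(b, y) = 1 (C(b, y) = 5 - 4 = 1)
C(-4, 2)⁴ = 1⁴ = 1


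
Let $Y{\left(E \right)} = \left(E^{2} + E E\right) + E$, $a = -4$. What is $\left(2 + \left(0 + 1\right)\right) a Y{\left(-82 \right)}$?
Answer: $-160392$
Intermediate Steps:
$Y{\left(E \right)} = E + 2 E^{2}$ ($Y{\left(E \right)} = \left(E^{2} + E^{2}\right) + E = 2 E^{2} + E = E + 2 E^{2}$)
$\left(2 + \left(0 + 1\right)\right) a Y{\left(-82 \right)} = \left(2 + \left(0 + 1\right)\right) \left(-4\right) \left(- 82 \left(1 + 2 \left(-82\right)\right)\right) = \left(2 + 1\right) \left(-4\right) \left(- 82 \left(1 - 164\right)\right) = 3 \left(-4\right) \left(\left(-82\right) \left(-163\right)\right) = \left(-12\right) 13366 = -160392$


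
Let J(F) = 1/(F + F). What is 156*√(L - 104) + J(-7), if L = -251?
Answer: -1/14 + 156*I*√355 ≈ -0.071429 + 2939.3*I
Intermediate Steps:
J(F) = 1/(2*F)
156*√(L - 104) + J(-7) = 156*√(-251 - 104) + (½)/(-7) = 156*√(-355) + (½)*(-⅐) = 156*(I*√355) - 1/14 = 156*I*√355 - 1/14 = -1/14 + 156*I*√355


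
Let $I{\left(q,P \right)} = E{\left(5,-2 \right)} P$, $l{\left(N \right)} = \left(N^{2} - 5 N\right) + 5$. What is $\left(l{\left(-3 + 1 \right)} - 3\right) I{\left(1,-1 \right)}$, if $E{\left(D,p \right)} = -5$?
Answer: $80$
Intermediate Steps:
$l{\left(N \right)} = 5 + N^{2} - 5 N$
$I{\left(q,P \right)} = - 5 P$
$\left(l{\left(-3 + 1 \right)} - 3\right) I{\left(1,-1 \right)} = \left(\left(5 + \left(-3 + 1\right)^{2} - 5 \left(-3 + 1\right)\right) - 3\right) \left(\left(-5\right) \left(-1\right)\right) = \left(\left(5 + \left(-2\right)^{2} - -10\right) - 3\right) 5 = \left(\left(5 + 4 + 10\right) - 3\right) 5 = \left(19 - 3\right) 5 = 16 \cdot 5 = 80$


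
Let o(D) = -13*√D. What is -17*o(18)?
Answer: 663*√2 ≈ 937.62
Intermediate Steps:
-17*o(18) = -(-221)*√18 = -(-221)*3*√2 = -(-663)*√2 = 663*√2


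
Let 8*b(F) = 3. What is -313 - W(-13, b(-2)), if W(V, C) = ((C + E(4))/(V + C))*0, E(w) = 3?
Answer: -313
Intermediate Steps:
b(F) = 3/8 (b(F) = (⅛)*3 = 3/8)
W(V, C) = 0 (W(V, C) = ((C + 3)/(V + C))*0 = ((3 + C)/(C + V))*0 = 0)
-313 - W(-13, b(-2)) = -313 - 1*0 = -313 + 0 = -313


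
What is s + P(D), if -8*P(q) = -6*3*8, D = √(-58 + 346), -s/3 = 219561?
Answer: -658665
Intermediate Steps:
s = -658683 (s = -3*219561 = -658683)
D = 12*√2 (D = √288 = 12*√2 ≈ 16.971)
P(q) = 18 (P(q) = -(-6*3)*8/8 = -(-9)*8/4 = -⅛*(-144) = 18)
s + P(D) = -658683 + 18 = -658665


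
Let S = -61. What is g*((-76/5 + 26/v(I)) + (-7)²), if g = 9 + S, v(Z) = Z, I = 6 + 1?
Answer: -68276/35 ≈ -1950.7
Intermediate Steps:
I = 7
g = -52 (g = 9 - 61 = -52)
g*((-76/5 + 26/v(I)) + (-7)²) = -52*((-76/5 + 26/7) + (-7)²) = -52*((-76*⅕ + 26*(⅐)) + 49) = -52*((-76/5 + 26/7) + 49) = -52*(-402/35 + 49) = -52*1313/35 = -68276/35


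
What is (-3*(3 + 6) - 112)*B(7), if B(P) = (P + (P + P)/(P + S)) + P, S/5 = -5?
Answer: -16541/9 ≈ -1837.9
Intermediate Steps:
S = -25 (S = 5*(-5) = -25)
B(P) = 2*P + 2*P/(-25 + P) (B(P) = (P + (P + P)/(P - 25)) + P = (P + (2*P)/(-25 + P)) + P = (P + 2*P/(-25 + P)) + P = 2*P + 2*P/(-25 + P))
(-3*(3 + 6) - 112)*B(7) = (-3*(3 + 6) - 112)*(2*7*(-24 + 7)/(-25 + 7)) = (-3*9 - 112)*(2*7*(-17)/(-18)) = (-27 - 112)*(2*7*(-1/18)*(-17)) = -139*119/9 = -16541/9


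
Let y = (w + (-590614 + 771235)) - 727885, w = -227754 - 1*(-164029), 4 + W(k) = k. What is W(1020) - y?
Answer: 612005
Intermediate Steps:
W(k) = -4 + k
w = -63725 (w = -227754 + 164029 = -63725)
y = -610989 (y = (-63725 + (-590614 + 771235)) - 727885 = (-63725 + 180621) - 727885 = 116896 - 727885 = -610989)
W(1020) - y = (-4 + 1020) - 1*(-610989) = 1016 + 610989 = 612005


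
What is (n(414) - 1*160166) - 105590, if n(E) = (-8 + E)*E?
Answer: -97672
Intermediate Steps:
n(E) = E*(-8 + E)
(n(414) - 1*160166) - 105590 = (414*(-8 + 414) - 1*160166) - 105590 = (414*406 - 160166) - 105590 = (168084 - 160166) - 105590 = 7918 - 105590 = -97672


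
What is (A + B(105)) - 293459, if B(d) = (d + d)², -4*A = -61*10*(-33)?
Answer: -508783/2 ≈ -2.5439e+5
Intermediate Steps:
A = -10065/2 (A = -(-61*10)*(-33)/4 = -(-305)*(-33)/2 = -¼*20130 = -10065/2 ≈ -5032.5)
B(d) = 4*d² (B(d) = (2*d)² = 4*d²)
(A + B(105)) - 293459 = (-10065/2 + 4*105²) - 293459 = (-10065/2 + 4*11025) - 293459 = (-10065/2 + 44100) - 293459 = 78135/2 - 293459 = -508783/2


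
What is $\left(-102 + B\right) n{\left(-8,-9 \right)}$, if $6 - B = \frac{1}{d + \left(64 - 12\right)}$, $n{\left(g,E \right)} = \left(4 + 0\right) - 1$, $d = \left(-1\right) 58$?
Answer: $- \frac{575}{2} \approx -287.5$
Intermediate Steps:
$d = -58$
$n{\left(g,E \right)} = 3$ ($n{\left(g,E \right)} = 4 - 1 = 3$)
$B = \frac{37}{6}$ ($B = 6 - \frac{1}{-58 + \left(64 - 12\right)} = 6 - \frac{1}{-58 + 52} = 6 - \frac{1}{-6} = 6 - - \frac{1}{6} = 6 + \frac{1}{6} = \frac{37}{6} \approx 6.1667$)
$\left(-102 + B\right) n{\left(-8,-9 \right)} = \left(-102 + \frac{37}{6}\right) 3 = \left(- \frac{575}{6}\right) 3 = - \frac{575}{2}$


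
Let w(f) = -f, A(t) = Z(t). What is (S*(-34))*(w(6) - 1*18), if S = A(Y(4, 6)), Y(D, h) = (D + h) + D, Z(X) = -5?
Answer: -4080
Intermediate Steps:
Y(D, h) = h + 2*D
A(t) = -5
S = -5
(S*(-34))*(w(6) - 1*18) = (-5*(-34))*(-1*6 - 1*18) = 170*(-6 - 18) = 170*(-24) = -4080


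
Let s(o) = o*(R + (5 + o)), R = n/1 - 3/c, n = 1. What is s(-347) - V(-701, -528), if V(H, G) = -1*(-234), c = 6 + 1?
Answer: 827692/7 ≈ 1.1824e+5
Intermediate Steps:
c = 7
V(H, G) = 234
R = 4/7 (R = 1/1 - 3/7 = 1*1 - 3*⅐ = 1 - 3/7 = 4/7 ≈ 0.57143)
s(o) = o*(39/7 + o) (s(o) = o*(4/7 + (5 + o)) = o*(39/7 + o))
s(-347) - V(-701, -528) = (⅐)*(-347)*(39 + 7*(-347)) - 1*234 = (⅐)*(-347)*(39 - 2429) - 234 = (⅐)*(-347)*(-2390) - 234 = 829330/7 - 234 = 827692/7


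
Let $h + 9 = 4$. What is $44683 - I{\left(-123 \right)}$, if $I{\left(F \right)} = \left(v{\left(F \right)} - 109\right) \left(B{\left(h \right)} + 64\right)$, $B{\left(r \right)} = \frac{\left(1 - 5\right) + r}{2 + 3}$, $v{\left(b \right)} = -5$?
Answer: $\frac{258869}{5} \approx 51774.0$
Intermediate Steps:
$h = -5$ ($h = -9 + 4 = -5$)
$B{\left(r \right)} = - \frac{4}{5} + \frac{r}{5}$ ($B{\left(r \right)} = \frac{-4 + r}{5} = \left(-4 + r\right) \frac{1}{5} = - \frac{4}{5} + \frac{r}{5}$)
$I{\left(F \right)} = - \frac{35454}{5}$ ($I{\left(F \right)} = \left(-5 - 109\right) \left(\left(- \frac{4}{5} + \frac{1}{5} \left(-5\right)\right) + 64\right) = - 114 \left(\left(- \frac{4}{5} - 1\right) + 64\right) = - 114 \left(- \frac{9}{5} + 64\right) = \left(-114\right) \frac{311}{5} = - \frac{35454}{5}$)
$44683 - I{\left(-123 \right)} = 44683 - - \frac{35454}{5} = 44683 + \frac{35454}{5} = \frac{258869}{5}$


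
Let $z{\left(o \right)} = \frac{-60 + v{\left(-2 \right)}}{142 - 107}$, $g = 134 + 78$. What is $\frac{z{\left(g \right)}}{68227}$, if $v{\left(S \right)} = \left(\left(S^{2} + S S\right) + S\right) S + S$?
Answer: $- \frac{74}{2387945} \approx -3.0989 \cdot 10^{-5}$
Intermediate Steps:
$g = 212$
$v{\left(S \right)} = S + S \left(S + 2 S^{2}\right)$ ($v{\left(S \right)} = \left(\left(S^{2} + S^{2}\right) + S\right) S + S = \left(2 S^{2} + S\right) S + S = \left(S + 2 S^{2}\right) S + S = S \left(S + 2 S^{2}\right) + S = S + S \left(S + 2 S^{2}\right)$)
$z{\left(o \right)} = - \frac{74}{35}$ ($z{\left(o \right)} = \frac{-60 - 2 \left(1 - 2 + 2 \left(-2\right)^{2}\right)}{142 - 107} = \frac{-60 - 2 \left(1 - 2 + 2 \cdot 4\right)}{35} = \left(-60 - 2 \left(1 - 2 + 8\right)\right) \frac{1}{35} = \left(-60 - 14\right) \frac{1}{35} = \left(-74\right) \frac{1}{35} = - \frac{74}{35}$)
$\frac{z{\left(g \right)}}{68227} = - \frac{74}{35 \cdot 68227} = \left(- \frac{74}{35}\right) \frac{1}{68227} = - \frac{74}{2387945}$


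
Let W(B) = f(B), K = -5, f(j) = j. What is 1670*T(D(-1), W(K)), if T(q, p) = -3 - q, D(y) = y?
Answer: -3340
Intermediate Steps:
W(B) = B
1670*T(D(-1), W(K)) = 1670*(-3 - 1*(-1)) = 1670*(-3 + 1) = 1670*(-2) = -3340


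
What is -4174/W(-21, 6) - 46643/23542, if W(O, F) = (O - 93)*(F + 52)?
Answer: -26267401/19457463 ≈ -1.3500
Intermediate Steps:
W(O, F) = (-93 + O)*(52 + F)
-4174/W(-21, 6) - 46643/23542 = -4174/(-4836 - 93*6 + 52*(-21) + 6*(-21)) - 46643/23542 = -4174/(-4836 - 558 - 1092 - 126) - 46643*1/23542 = -4174/(-6612) - 46643/23542 = -4174*(-1/6612) - 46643/23542 = 2087/3306 - 46643/23542 = -26267401/19457463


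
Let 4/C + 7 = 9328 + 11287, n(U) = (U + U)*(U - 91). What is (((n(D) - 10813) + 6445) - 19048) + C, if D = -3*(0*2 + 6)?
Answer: -100422783/5152 ≈ -19492.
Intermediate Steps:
D = -18 (D = -3*(0 + 6) = -3*6 = -18)
n(U) = 2*U*(-91 + U) (n(U) = (2*U)*(-91 + U) = 2*U*(-91 + U))
C = 1/5152 (C = 4/(-7 + (9328 + 11287)) = 4/(-7 + 20615) = 4/20608 = 4*(1/20608) = 1/5152 ≈ 0.00019410)
(((n(D) - 10813) + 6445) - 19048) + C = (((2*(-18)*(-91 - 18) - 10813) + 6445) - 19048) + 1/5152 = (((2*(-18)*(-109) - 10813) + 6445) - 19048) + 1/5152 = (((3924 - 10813) + 6445) - 19048) + 1/5152 = ((-6889 + 6445) - 19048) + 1/5152 = (-444 - 19048) + 1/5152 = -19492 + 1/5152 = -100422783/5152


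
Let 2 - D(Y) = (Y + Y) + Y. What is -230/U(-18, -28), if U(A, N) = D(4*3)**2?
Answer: -115/578 ≈ -0.19896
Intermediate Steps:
D(Y) = 2 - 3*Y (D(Y) = 2 - ((Y + Y) + Y) = 2 - (2*Y + Y) = 2 - 3*Y)
U(A, N) = 1156 (U(A, N) = (2 - 12*3)**2 = (2 - 3*12)**2 = (2 - 36)**2 = (-34)**2 = 1156)
-230/U(-18, -28) = -230/1156 = -230*1/1156 = -115/578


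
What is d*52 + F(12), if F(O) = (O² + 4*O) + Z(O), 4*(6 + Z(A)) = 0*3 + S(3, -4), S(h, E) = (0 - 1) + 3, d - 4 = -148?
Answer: -14603/2 ≈ -7301.5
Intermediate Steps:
d = -144 (d = 4 - 148 = -144)
S(h, E) = 2 (S(h, E) = -1 + 3 = 2)
Z(A) = -11/2 (Z(A) = -6 + (0*3 + 2)/4 = -6 + (0 + 2)/4 = -6 + (¼)*2 = -6 + ½ = -11/2)
F(O) = -11/2 + O² + 4*O (F(O) = (O² + 4*O) - 11/2 = -11/2 + O² + 4*O)
d*52 + F(12) = -144*52 + (-11/2 + 12² + 4*12) = -7488 + (-11/2 + 144 + 48) = -7488 + 373/2 = -14603/2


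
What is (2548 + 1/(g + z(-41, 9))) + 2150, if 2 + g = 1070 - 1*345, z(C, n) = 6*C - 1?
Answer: 2236249/476 ≈ 4698.0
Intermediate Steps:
z(C, n) = -1 + 6*C
g = 723 (g = -2 + (1070 - 1*345) = -2 + (1070 - 345) = -2 + 725 = 723)
(2548 + 1/(g + z(-41, 9))) + 2150 = (2548 + 1/(723 + (-1 + 6*(-41)))) + 2150 = (2548 + 1/(723 + (-1 - 246))) + 2150 = (2548 + 1/(723 - 247)) + 2150 = (2548 + 1/476) + 2150 = 1212849/476 + 2150 = 2236249/476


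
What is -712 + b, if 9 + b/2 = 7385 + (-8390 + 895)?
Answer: -950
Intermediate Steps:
b = -238 (b = -18 + 2*(7385 + (-8390 + 895)) = -18 + 2*(7385 - 7495) = -18 + 2*(-110) = -18 - 220 = -238)
-712 + b = -712 - 238 = -950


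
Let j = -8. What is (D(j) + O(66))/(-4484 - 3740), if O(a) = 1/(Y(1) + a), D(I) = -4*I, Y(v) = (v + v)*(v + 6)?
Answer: -2561/657920 ≈ -0.0038926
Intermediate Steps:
Y(v) = 2*v*(6 + v) (Y(v) = (2*v)*(6 + v) = 2*v*(6 + v))
O(a) = 1/(14 + a) (O(a) = 1/(2*1*(6 + 1) + a) = 1/(2*1*7 + a) = 1/(14 + a))
(D(j) + O(66))/(-4484 - 3740) = (-4*(-8) + 1/(14 + 66))/(-4484 - 3740) = (32 + 1/80)/(-8224) = (32 + 1/80)*(-1/8224) = (2561/80)*(-1/8224) = -2561/657920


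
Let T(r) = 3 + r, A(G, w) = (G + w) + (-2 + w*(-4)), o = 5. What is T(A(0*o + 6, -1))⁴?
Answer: 10000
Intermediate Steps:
A(G, w) = -2 + G - 3*w (A(G, w) = (G + w) + (-2 - 4*w) = -2 + G - 3*w)
T(A(0*o + 6, -1))⁴ = (3 + (-2 + (0*5 + 6) - 3*(-1)))⁴ = (3 + (-2 + (0 + 6) + 3))⁴ = (3 + (-2 + 6 + 3))⁴ = (3 + 7)⁴ = 10⁴ = 10000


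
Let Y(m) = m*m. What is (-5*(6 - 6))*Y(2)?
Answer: 0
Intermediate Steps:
Y(m) = m²
(-5*(6 - 6))*Y(2) = -5*(6 - 6)*2² = -5*0*4 = 0*4 = 0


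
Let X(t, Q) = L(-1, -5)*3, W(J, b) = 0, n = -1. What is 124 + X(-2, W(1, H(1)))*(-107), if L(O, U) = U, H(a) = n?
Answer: 1729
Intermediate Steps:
H(a) = -1
X(t, Q) = -15 (X(t, Q) = -5*3 = -15)
124 + X(-2, W(1, H(1)))*(-107) = 124 - 15*(-107) = 124 + 1605 = 1729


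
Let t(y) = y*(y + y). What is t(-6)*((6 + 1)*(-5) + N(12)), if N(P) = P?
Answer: -1656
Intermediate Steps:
t(y) = 2*y**2 (t(y) = y*(2*y) = 2*y**2)
t(-6)*((6 + 1)*(-5) + N(12)) = (2*(-6)**2)*((6 + 1)*(-5) + 12) = (2*36)*(7*(-5) + 12) = 72*(-35 + 12) = 72*(-23) = -1656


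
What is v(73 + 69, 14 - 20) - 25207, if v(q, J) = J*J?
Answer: -25171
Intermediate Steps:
v(q, J) = J²
v(73 + 69, 14 - 20) - 25207 = (14 - 20)² - 25207 = (-6)² - 25207 = 36 - 25207 = -25171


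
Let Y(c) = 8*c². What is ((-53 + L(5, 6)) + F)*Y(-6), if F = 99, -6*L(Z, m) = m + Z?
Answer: 12720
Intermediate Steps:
L(Z, m) = -Z/6 - m/6 (L(Z, m) = -(m + Z)/6 = -(Z + m)/6 = -Z/6 - m/6)
((-53 + L(5, 6)) + F)*Y(-6) = ((-53 + (-⅙*5 - ⅙*6)) + 99)*(8*(-6)²) = ((-53 + (-⅚ - 1)) + 99)*(8*36) = ((-53 - 11/6) + 99)*288 = (-329/6 + 99)*288 = (265/6)*288 = 12720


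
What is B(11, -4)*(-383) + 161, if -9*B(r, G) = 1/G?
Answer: 5413/36 ≈ 150.36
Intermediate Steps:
B(r, G) = -1/(9*G)
B(11, -4)*(-383) + 161 = -⅑/(-4)*(-383) + 161 = -⅑*(-¼)*(-383) + 161 = (1/36)*(-383) + 161 = -383/36 + 161 = 5413/36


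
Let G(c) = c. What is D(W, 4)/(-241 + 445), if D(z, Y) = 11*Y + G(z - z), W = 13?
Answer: 11/51 ≈ 0.21569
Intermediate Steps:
D(z, Y) = 11*Y (D(z, Y) = 11*Y + (z - z) = 11*Y + 0 = 11*Y)
D(W, 4)/(-241 + 445) = (11*4)/(-241 + 445) = 44/204 = 44*(1/204) = 11/51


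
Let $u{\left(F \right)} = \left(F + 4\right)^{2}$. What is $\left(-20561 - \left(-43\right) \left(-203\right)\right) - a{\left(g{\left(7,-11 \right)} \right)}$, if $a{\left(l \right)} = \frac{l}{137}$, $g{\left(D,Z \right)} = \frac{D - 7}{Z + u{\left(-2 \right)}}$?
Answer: $-29290$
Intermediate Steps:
$u{\left(F \right)} = \left(4 + F\right)^{2}$
$g{\left(D,Z \right)} = \frac{-7 + D}{4 + Z}$ ($g{\left(D,Z \right)} = \frac{D - 7}{Z + \left(4 - 2\right)^{2}} = \frac{-7 + D}{Z + 2^{2}} = \frac{-7 + D}{Z + 4} = \frac{-7 + D}{4 + Z}$)
$a{\left(l \right)} = \frac{l}{137}$ ($a{\left(l \right)} = l \frac{1}{137} = \frac{l}{137}$)
$\left(-20561 - \left(-43\right) \left(-203\right)\right) - a{\left(g{\left(7,-11 \right)} \right)} = \left(-20561 - \left(-43\right) \left(-203\right)\right) - \frac{\frac{1}{4 - 11} \left(-7 + 7\right)}{137} = \left(-20561 - 8729\right) - \frac{\frac{1}{-7} \cdot 0}{137} = \left(-20561 - 8729\right) - \frac{\left(- \frac{1}{7}\right) 0}{137} = -29290 - \frac{1}{137} \cdot 0 = -29290 - 0 = -29290 + 0 = -29290$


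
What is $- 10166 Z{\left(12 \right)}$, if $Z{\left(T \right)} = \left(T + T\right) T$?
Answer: $-2927808$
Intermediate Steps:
$Z{\left(T \right)} = 2 T^{2}$ ($Z{\left(T \right)} = 2 T T = 2 T^{2}$)
$- 10166 Z{\left(12 \right)} = - 10166 \cdot 2 \cdot 12^{2} = - 10166 \cdot 2 \cdot 144 = \left(-10166\right) 288 = -2927808$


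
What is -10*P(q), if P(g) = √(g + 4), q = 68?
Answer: -60*√2 ≈ -84.853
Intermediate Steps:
P(g) = √(4 + g)
-10*P(q) = -10*√(4 + 68) = -60*√2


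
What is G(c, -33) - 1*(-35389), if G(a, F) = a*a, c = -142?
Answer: 55553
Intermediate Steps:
G(a, F) = a**2
G(c, -33) - 1*(-35389) = (-142)**2 - 1*(-35389) = 20164 + 35389 = 55553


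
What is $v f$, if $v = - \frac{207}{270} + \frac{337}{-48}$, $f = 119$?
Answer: $- \frac{74137}{80} \approx -926.71$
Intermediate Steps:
$v = - \frac{623}{80}$ ($v = \left(-207\right) \frac{1}{270} + 337 \left(- \frac{1}{48}\right) = - \frac{23}{30} - \frac{337}{48} = - \frac{623}{80} \approx -7.7875$)
$v f = \left(- \frac{623}{80}\right) 119 = - \frac{74137}{80}$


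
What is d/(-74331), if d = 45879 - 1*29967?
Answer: -1768/8259 ≈ -0.21407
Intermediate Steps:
d = 15912 (d = 45879 - 29967 = 15912)
d/(-74331) = 15912/(-74331) = 15912*(-1/74331) = -1768/8259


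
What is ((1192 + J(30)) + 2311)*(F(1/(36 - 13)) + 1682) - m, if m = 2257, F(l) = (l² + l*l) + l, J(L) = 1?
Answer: 3116675759/529 ≈ 5.8916e+6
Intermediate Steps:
F(l) = l + 2*l² (F(l) = (l² + l²) + l = 2*l² + l = l + 2*l²)
((1192 + J(30)) + 2311)*(F(1/(36 - 13)) + 1682) - m = ((1192 + 1) + 2311)*((1 + 2/(36 - 13))/(36 - 13) + 1682) - 1*2257 = (1193 + 2311)*((1 + 2/23)/23 + 1682) - 2257 = 3504*((1 + 2*(1/23))/23 + 1682) - 2257 = 3504*((1 + 2/23)/23 + 1682) - 2257 = 3504*((1/23)*(25/23) + 1682) - 2257 = 3504*(25/529 + 1682) - 2257 = 3504*(889803/529) - 2257 = 3117869712/529 - 2257 = 3116675759/529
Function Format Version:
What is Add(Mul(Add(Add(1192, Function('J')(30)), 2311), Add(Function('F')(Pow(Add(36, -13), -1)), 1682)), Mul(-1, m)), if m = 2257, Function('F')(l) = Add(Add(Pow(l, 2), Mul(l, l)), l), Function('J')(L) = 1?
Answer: Rational(3116675759, 529) ≈ 5.8916e+6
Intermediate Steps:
Function('F')(l) = Add(l, Mul(2, Pow(l, 2))) (Function('F')(l) = Add(Add(Pow(l, 2), Pow(l, 2)), l) = Add(Mul(2, Pow(l, 2)), l) = Add(l, Mul(2, Pow(l, 2))))
Add(Mul(Add(Add(1192, Function('J')(30)), 2311), Add(Function('F')(Pow(Add(36, -13), -1)), 1682)), Mul(-1, m)) = Add(Mul(Add(Add(1192, 1), 2311), Add(Mul(Pow(Add(36, -13), -1), Add(1, Mul(2, Pow(Add(36, -13), -1)))), 1682)), Mul(-1, 2257)) = Add(Mul(Add(1193, 2311), Add(Mul(Pow(23, -1), Add(1, Mul(2, Pow(23, -1)))), 1682)), -2257) = Add(Mul(3504, Add(Mul(Rational(1, 23), Add(1, Mul(2, Rational(1, 23)))), 1682)), -2257) = Add(Mul(3504, Add(Mul(Rational(1, 23), Add(1, Rational(2, 23))), 1682)), -2257) = Add(Mul(3504, Add(Mul(Rational(1, 23), Rational(25, 23)), 1682)), -2257) = Add(Mul(3504, Add(Rational(25, 529), 1682)), -2257) = Add(Mul(3504, Rational(889803, 529)), -2257) = Add(Rational(3117869712, 529), -2257) = Rational(3116675759, 529)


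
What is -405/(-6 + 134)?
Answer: -405/128 ≈ -3.1641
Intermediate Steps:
-405/(-6 + 134) = -405/128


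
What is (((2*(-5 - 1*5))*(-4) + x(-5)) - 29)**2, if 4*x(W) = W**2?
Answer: 52441/16 ≈ 3277.6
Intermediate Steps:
x(W) = W**2/4
(((2*(-5 - 1*5))*(-4) + x(-5)) - 29)**2 = (((2*(-5 - 1*5))*(-4) + (1/4)*(-5)**2) - 29)**2 = (((2*(-5 - 5))*(-4) + (1/4)*25) - 29)**2 = (((2*(-10))*(-4) + 25/4) - 29)**2 = ((-20*(-4) + 25/4) - 29)**2 = ((80 + 25/4) - 29)**2 = (345/4 - 29)**2 = (229/4)**2 = 52441/16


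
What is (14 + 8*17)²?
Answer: 22500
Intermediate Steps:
(14 + 8*17)² = (14 + 136)² = 150² = 22500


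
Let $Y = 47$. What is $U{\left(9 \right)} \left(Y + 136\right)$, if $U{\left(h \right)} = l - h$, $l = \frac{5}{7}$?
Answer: $- \frac{10614}{7} \approx -1516.3$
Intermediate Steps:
$l = \frac{5}{7}$ ($l = 5 \cdot \frac{1}{7} = \frac{5}{7} \approx 0.71429$)
$U{\left(h \right)} = \frac{5}{7} - h$
$U{\left(9 \right)} \left(Y + 136\right) = \left(\frac{5}{7} - 9\right) \left(47 + 136\right) = \left(\frac{5}{7} - 9\right) 183 = \left(- \frac{58}{7}\right) 183 = - \frac{10614}{7}$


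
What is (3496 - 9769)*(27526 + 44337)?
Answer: -450796599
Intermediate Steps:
(3496 - 9769)*(27526 + 44337) = -6273*71863 = -450796599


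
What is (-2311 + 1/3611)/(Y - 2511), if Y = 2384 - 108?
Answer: 1669004/169717 ≈ 9.8340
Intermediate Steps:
Y = 2276
(-2311 + 1/3611)/(Y - 2511) = (-2311 + 1/3611)/(2276 - 2511) = (-2311 + 1/3611)/(-235) = -8345020/3611*(-1/235) = 1669004/169717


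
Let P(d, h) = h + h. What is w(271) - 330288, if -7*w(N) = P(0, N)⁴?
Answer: -86299599712/7 ≈ -1.2329e+10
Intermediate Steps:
P(d, h) = 2*h
w(N) = -16*N⁴/7
w(271) - 330288 = -16/7*271⁴ - 330288 = -16/7*5393580481 - 330288 = -86297287696/7 - 330288 = -86299599712/7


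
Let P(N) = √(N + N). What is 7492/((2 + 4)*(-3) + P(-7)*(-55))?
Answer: -67428/21337 + 206030*I*√14/21337 ≈ -3.1601 + 36.129*I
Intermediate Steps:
P(N) = √2*√N (P(N) = √(2*N) = √2*√N)
7492/((2 + 4)*(-3) + P(-7)*(-55)) = 7492/((2 + 4)*(-3) + (√2*√(-7))*(-55)) = 7492/(6*(-3) + (√2*(I*√7))*(-55)) = 7492/(-18 + (I*√14)*(-55)) = 7492/(-18 - 55*I*√14)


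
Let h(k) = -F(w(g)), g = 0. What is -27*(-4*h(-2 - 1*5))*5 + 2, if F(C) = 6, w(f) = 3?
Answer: -3238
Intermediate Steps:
h(k) = -6 (h(k) = -1*6 = -6)
-27*(-4*h(-2 - 1*5))*5 + 2 = -27*(-4*(-6))*5 + 2 = -648*5 + 2 = -27*120 + 2 = -3240 + 2 = -3238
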